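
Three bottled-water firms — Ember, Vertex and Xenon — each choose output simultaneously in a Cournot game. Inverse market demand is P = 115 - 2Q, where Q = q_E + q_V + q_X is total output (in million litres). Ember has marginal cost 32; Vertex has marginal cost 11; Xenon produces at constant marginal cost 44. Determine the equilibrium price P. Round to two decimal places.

Ember's profit: π_E = (115 - 2Q)q_E - (32q_E). Setting ∂π_E/∂q_E = 0: 83 - 4q_E - 2(q_V + q_X) = 0.
Vertex's first-order condition: 104 - 4q_V - 2(q_E + q_X) = 0.
Xenon's first-order condition: 71 - 4q_X - 2(q_E + q_V) = 0.
Adding the 3 conditions: 258 − 4Q − 4Q = 0, i.e. Q = 129/4.
Back-substituting: q_E = (83 − 129/2)/2 = 37/4, q_V = (104 − 129/2)/2 = 79/4, q_X = (71 − 129/2)/2 = 13/4.
Total output Q = 129/4, so price P = 115 - 2·(129/4) = 101/2.

50.50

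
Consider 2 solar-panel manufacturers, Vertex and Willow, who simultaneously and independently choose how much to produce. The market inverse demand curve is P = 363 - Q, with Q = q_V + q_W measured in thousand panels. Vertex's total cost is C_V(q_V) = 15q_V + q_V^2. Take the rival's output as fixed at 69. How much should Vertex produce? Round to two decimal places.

69.75

With the rival's output fixed at 69, Vertex's profit is π_V = (363 - 69 - q_V)q_V - (15q_V + q_V²) = (294 - q_V)q_V - (15q_V + q_V²).
∂π_V/∂q_V = 279 - 4q_V = 0, so q_V = 279/4.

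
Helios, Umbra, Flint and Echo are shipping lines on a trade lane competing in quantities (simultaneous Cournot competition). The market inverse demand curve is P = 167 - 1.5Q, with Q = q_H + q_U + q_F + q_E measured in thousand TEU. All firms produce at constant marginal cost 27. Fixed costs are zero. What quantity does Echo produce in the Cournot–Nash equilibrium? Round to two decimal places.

18.67

Each firm earns π_i = (167 - 1.5Q)q_i - 27q_i.
Setting ∂π_i/∂q_i = 0 with rivals' quantities fixed: 140 - 3q_i - (3/2)·Σ_{j≠i} q_j = 0.
With identical firms every q_j equals q_i, so Σ_{j≠i} q_j = 3q_i and 140 = (15/2)q_i, giving q_i = 56/3.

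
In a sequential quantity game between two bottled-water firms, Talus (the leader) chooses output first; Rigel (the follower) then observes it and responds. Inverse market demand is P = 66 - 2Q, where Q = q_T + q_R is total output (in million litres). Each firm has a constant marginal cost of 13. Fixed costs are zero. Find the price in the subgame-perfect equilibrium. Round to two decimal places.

26.25

Solve by backward induction. Given q_T, the follower Rigel maximises π_R = (66 - 2q_T - 2q_R)q_R - 13q_R.
∂π_R/∂q_R = 53 - 2q_T - 4q_R = 0 gives the reaction function q_R = (53 - 2q_T)/4.
Talus substitutes q_R(q_T) into its own profit: π_T = q_T(66 - 2q_T - (53 - 2q_T)/2) - 13q_T = (79/2 - q_T)q_T - 13q_T.
The leader's first-order condition 53/2 - 2q_T = 0 yields q_T = 53/4.
Then q_R = (53 - 2·(53/4))/4 = 53/8.
Total output Q = 159/8, so price P = 66 - 2·(159/8) = 105/4.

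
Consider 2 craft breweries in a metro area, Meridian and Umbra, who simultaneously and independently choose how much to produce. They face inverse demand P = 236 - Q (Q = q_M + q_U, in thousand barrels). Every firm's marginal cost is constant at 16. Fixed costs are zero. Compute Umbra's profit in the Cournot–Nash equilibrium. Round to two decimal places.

5377.78

A representative firm's profit is π_i = q_i(236 - Q) - 16q_i.
First-order condition (treating rivals' output as given): 220 - 2q_i - q_j = 0.
By symmetry each firm produces the same amount; substituting q_j = q_i yields q_i = 220/3.
Price P = 236 - 440/3 = 268/3.
Umbra's profit: (268/3 - 16)·(220/3) = 5377.7778.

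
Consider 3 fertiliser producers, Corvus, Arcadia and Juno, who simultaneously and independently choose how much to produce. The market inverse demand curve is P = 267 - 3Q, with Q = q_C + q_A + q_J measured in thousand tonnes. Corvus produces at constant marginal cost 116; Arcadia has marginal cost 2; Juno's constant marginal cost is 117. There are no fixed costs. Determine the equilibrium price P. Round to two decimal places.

125.50

Corvus's profit: π_C = (267 - 3Q)q_C - (116q_C). Setting ∂π_C/∂q_C = 0: 151 - 6q_C - 3(q_A + q_J) = 0.
Arcadia's first-order condition: 265 - 6q_A - 3(q_C + q_J) = 0.
Juno's first-order condition: 150 - 6q_J - 3(q_C + q_A) = 0.
Adding the 3 first-order conditions: 566 − 12Q = 0, so Q = 283/6.
Back-substituting: q_C = (151 − 283/2)/3 = 19/6, q_A = (265 − 283/2)/3 = 247/6, q_J = (150 − 283/2)/3 = 17/6.
Total output Q = 283/6, so price P = 267 - 3·(283/6) = 251/2.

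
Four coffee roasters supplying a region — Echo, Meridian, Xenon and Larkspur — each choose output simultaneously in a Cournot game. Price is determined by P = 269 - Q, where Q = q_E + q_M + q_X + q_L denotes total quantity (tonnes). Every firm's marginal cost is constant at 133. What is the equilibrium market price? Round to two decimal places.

A representative firm's profit is π_i = q_i(269 - Q) - 133q_i.
Setting ∂π_i/∂q_i = 0 with rivals' quantities fixed: 136 - 2q_i - Σ_{j≠i} q_j = 0.
By symmetry each firm produces the same amount; substituting Σ_{j≠i} q_j = 3q_i yields q_i = 136/5.
Total output Q = 544/5, so price P = 269 - 544/5 = 801/5.

160.20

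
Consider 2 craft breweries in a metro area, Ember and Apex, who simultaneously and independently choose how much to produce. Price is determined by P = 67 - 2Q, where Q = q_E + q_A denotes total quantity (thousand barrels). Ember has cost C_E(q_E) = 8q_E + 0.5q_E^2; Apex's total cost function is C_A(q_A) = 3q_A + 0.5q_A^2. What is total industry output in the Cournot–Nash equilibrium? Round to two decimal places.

17.57

Ember's profit: π_E = (67 - 2Q)q_E - (8q_E + (1/2)q_E²). Setting ∂π_E/∂q_E = 0: 59 - 5q_E - 2(q_A) = 0.
Apex's profit: π_A = (67 - 2Q)q_A - (3q_A + (1/2)q_A²). Setting ∂π_A/∂q_A = 0: 64 - 5q_A - 2(q_E) = 0.
So q_E = (59 - 2q_A)/5 and q_A = (64 - 2q_E)/5.
Solving the pair: q_E = 167/21, q_A = 202/21.
Total output Q = 167/21 + 202/21 = 123/7.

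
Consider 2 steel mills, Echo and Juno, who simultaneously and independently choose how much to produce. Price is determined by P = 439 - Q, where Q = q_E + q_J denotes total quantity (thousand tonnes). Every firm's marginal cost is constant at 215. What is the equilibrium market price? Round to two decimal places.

Each firm earns π_i = (439 - Q)q_i - 215q_i.
Setting ∂π_i/∂q_i = 0 with rivals' quantities fixed: 224 - 2q_i - q_j = 0.
By symmetry each firm produces the same amount; substituting q_j = q_i yields q_i = 224/3.
Total output Q = 448/3, so price P = 439 - 448/3 = 869/3.

289.67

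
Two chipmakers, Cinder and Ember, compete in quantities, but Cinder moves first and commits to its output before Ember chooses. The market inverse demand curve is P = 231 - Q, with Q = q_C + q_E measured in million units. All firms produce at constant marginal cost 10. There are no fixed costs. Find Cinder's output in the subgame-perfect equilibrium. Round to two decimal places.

110.50

Solve by backward induction. Given q_C, the follower Ember maximises π_E = (231 - q_C - q_E)q_E - 10q_E.
∂π_E/∂q_E = 221 - q_C - 2q_E = 0 gives the reaction function q_E = (221 - q_C)/2.
Cinder substitutes q_E(q_C) into its own profit: π_C = q_C(231 - q_C - (221 - q_C)/2) - 10q_C = (241/2 - (1/2)q_C)q_C - 10q_C.
The leader's first-order condition 221/2 - q_C = 0 yields q_C = 221/2.
Then q_E = (221 - 221/2)/2 = 221/4.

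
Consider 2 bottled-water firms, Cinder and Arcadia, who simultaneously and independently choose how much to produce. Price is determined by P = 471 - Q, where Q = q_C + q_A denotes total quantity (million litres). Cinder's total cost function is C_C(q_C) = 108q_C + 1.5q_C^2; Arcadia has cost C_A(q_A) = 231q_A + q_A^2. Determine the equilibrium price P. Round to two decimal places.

Cinder's profit: π_C = (471 - Q)q_C - (108q_C + (3/2)q_C²). Setting ∂π_C/∂q_C = 0: 363 - 5q_C - (q_A) = 0.
Arcadia's first-order condition: 240 - 4q_A - (q_C) = 0.
Best responses: q_C = (363 - q_A)/5, q_A = (240 - q_C)/4.
Substituting one into the other gives q_C = 1212/19 and q_A = 837/19.
Total output Q = 107.8421, so price P = 471 - 107.8421 = 363.1579.

363.16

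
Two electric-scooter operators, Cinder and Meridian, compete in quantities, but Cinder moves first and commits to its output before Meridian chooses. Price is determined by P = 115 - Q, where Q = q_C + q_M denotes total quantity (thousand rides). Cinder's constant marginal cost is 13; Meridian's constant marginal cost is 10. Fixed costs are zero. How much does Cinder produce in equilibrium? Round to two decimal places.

The follower Meridian best-responds to any q_C: π_M = (115 - Q)q_M - 10q_M.
Setting the follower's marginal profit to zero, 105 - q_C - 2q_M = 0, i.e. q_M = (105 - q_C)/2.
Cinder substitutes q_M(q_C) into its own profit: π_C = q_C(115 - q_C - (105 - q_C)/2) - 13q_C = (125/2 - (1/2)q_C)q_C - 13q_C.
Leader FOC: 99/2 - q_C = 0, so q_C = 99/2.
Then q_M = (105 - 99/2)/2 = 111/4.

49.50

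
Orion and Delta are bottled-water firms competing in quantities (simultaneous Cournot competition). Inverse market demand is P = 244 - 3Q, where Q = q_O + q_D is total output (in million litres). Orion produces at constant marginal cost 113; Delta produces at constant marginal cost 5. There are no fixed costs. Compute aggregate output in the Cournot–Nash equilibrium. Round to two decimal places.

41.11

Orion's profit: π_O = (244 - 3Q)q_O - (113q_O). Setting ∂π_O/∂q_O = 0: 131 - 6q_O - 3(q_D) = 0.
Delta's first-order condition: 239 - 6q_D - 3(q_O) = 0.
So q_O = (131 - 3q_D)/6 and q_D = (239 - 3q_O)/6.
Solving the pair: q_O = 23/9, q_D = 347/9.
Total output Q = 23/9 + 347/9 = 370/9.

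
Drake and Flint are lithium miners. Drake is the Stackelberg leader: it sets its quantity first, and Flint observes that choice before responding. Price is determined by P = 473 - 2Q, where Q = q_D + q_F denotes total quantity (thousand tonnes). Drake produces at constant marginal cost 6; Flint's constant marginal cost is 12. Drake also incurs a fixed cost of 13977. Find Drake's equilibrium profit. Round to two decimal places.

6.06

Solve by backward induction. Given q_D, the follower Flint maximises π_F = (473 - 2q_D - 2q_F)q_F - 12q_F.
Setting the follower's marginal profit to zero, 461 - 2q_D - 4q_F = 0, i.e. q_F = (461 - 2q_D)/4.
Drake substitutes q_F(q_D) into its own profit: π_D = q_D(473 - 2q_D - (461 - 2q_D)/2) - 6q_D = (485/2 - q_D)q_D - 6q_D.
Maximising: ∂π_D/∂q_D = 473/2 - 2q_D = 0, giving q_D = 473/4.
Then q_F = (461 - 2·(473/4))/4 = 449/8.
Price P = 473 - 2·(1395/8) = 497/4.
Drake's profit: (497/4 - 6)·(473/4) - 13977 = 97/16.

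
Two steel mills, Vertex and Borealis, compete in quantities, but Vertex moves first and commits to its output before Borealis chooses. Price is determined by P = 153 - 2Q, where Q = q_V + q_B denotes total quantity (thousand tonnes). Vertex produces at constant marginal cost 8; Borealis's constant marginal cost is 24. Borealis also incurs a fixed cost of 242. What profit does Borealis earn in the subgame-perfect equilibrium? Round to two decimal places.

52.03

The follower Borealis best-responds to any q_V: π_B = (153 - 2Q)q_B - 24q_B.
Follower FOC: 129 - 2q_V - 4q_B = 0, so q_B(q_V) = (129 - 2q_V)/4.
Vertex substitutes q_B(q_V) into its own profit: π_V = q_V(153 - 2q_V - (129 - 2q_V)/2) - 8q_V = (177/2 - q_V)q_V - 8q_V.
The leader's first-order condition 161/2 - 2q_V = 0 yields q_V = 161/4.
Then q_B = (129 - 2·(161/4))/4 = 97/8.
Price P = 153 - 2·(419/8) = 193/4.
Borealis's profit: (193/4 - 24)·(97/8) - 242 = 1665/32.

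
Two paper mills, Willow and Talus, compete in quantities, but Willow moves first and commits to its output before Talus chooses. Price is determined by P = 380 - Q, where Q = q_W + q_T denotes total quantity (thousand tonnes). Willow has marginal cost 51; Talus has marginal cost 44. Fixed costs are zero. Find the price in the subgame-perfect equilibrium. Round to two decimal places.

131.50

The follower Talus best-responds to any q_W: π_T = (380 - Q)q_T - 44q_T.
∂π_T/∂q_T = 336 - q_W - 2q_T = 0 gives the reaction function q_T = (336 - q_W)/2.
Willow substitutes q_T(q_W) into its own profit: π_W = q_W(380 - q_W - (336 - q_W)/2) - 51q_W = (212 - (1/2)q_W)q_W - 51q_W.
Leader FOC: 161 - q_W = 0, so q_W = 161.
Then q_T = (336 - 161)/2 = 175/2.
Total output Q = 497/2, so price P = 380 - 497/2 = 263/2.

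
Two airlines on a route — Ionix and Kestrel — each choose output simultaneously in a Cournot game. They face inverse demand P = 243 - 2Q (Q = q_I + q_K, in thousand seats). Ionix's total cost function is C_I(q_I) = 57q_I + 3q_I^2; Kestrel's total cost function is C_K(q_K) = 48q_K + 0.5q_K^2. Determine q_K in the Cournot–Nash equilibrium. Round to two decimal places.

Ionix's profit: π_I = (243 - 2Q)q_I - (57q_I + 3q_I²). Setting ∂π_I/∂q_I = 0: 186 - 10q_I - 2(q_K) = 0.
Kestrel's profit: π_K = (243 - 2Q)q_K - (48q_K + (1/2)q_K²). Setting ∂π_K/∂q_K = 0: 195 - 5q_K - 2(q_I) = 0.
So q_I = (186 - 2q_K)/10 and q_K = (195 - 2q_I)/5.
Substituting one into the other gives q_I = 270/23 and q_K = 789/23.

34.30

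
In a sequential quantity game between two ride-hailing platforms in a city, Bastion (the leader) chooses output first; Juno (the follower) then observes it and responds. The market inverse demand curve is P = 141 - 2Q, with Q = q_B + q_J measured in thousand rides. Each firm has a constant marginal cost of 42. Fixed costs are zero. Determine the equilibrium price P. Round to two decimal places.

66.75

Solve by backward induction. Given q_B, the follower Juno maximises π_J = (141 - 2q_B - 2q_J)q_J - 42q_J.
Follower FOC: 99 - 2q_B - 4q_J = 0, so q_J(q_B) = (99 - 2q_B)/4.
Bastion substitutes q_J(q_B) into its own profit: π_B = q_B(141 - 2q_B - (99 - 2q_B)/2) - 42q_B = (183/2 - q_B)q_B - 42q_B.
Maximising: ∂π_B/∂q_B = 99/2 - 2q_B = 0, giving q_B = 99/4.
Then q_J = (99 - 2·(99/4))/4 = 99/8.
Total output Q = 297/8, so price P = 141 - 2·(297/8) = 267/4.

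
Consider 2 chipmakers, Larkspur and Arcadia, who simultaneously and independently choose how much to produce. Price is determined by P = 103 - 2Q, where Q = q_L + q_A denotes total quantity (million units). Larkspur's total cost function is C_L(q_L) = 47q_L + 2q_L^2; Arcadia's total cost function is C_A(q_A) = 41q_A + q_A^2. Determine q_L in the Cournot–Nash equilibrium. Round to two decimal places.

Larkspur's profit: π_L = (103 - 2Q)q_L - (47q_L + 2q_L²). Setting ∂π_L/∂q_L = 0: 56 - 8q_L - 2(q_A) = 0.
Arcadia's profit: π_A = (103 - 2Q)q_A - (41q_A + q_A²). Setting ∂π_A/∂q_A = 0: 62 - 6q_A - 2(q_L) = 0.
Best responses: q_L = (56 - 2q_A)/8, q_A = (62 - 2q_L)/6.
Solving the pair: q_L = 53/11, q_A = 96/11.

4.82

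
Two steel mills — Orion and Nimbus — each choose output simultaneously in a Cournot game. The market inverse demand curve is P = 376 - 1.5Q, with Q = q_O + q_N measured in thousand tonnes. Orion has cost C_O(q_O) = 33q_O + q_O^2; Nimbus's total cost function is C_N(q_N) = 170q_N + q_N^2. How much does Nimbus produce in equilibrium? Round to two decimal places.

Orion's profit: π_O = (376 - 1.5Q)q_O - (33q_O + q_O²). Setting ∂π_O/∂q_O = 0: 343 - 5q_O - (3/2)(q_N) = 0.
Nimbus's first-order condition: 206 - 5q_N - (3/2)(q_O) = 0.
Best responses: q_O = (343 - (3/2)q_N)/5, q_N = (206 - (3/2)q_O)/5.
Solving the pair: q_O = 61.8022, q_N = 22.6593.

22.66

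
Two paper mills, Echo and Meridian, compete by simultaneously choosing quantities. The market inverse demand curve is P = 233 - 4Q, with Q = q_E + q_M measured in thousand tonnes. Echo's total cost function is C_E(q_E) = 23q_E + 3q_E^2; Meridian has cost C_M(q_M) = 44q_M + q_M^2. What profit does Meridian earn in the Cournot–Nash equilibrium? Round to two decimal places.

1060.63

Echo's profit: π_E = (233 - 4Q)q_E - (23q_E + 3q_E²). Setting ∂π_E/∂q_E = 0: 210 - 14q_E - 4(q_M) = 0.
Meridian's profit: π_M = (233 - 4Q)q_M - (44q_M + q_M²). Setting ∂π_M/∂q_M = 0: 189 - 10q_M - 4(q_E) = 0.
Best responses: q_E = (210 - 4q_M)/14, q_M = (189 - 4q_E)/10.
Substituting one into the other gives q_E = 336/31 and q_M = 903/62.
Price P = 233 - 4·(1575/62) = 131.3871.
Meridian's profit: 131.3871·(903/62) - 44·(903/62) - (903/62)² = 1060.6257.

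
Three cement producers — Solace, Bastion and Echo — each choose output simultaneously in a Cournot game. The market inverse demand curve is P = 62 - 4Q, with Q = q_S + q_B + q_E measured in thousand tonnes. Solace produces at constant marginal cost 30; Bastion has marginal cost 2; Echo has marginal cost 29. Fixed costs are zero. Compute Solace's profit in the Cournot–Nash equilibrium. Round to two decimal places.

Solace's profit: π_S = (62 - 4Q)q_S - (30q_S). Setting ∂π_S/∂q_S = 0: 32 - 8q_S - 4(q_B + q_E) = 0.
Bastion's first-order condition: 60 - 8q_B - 4(q_S + q_E) = 0.
Echo's profit: π_E = (62 - 4Q)q_E - (29q_E). Setting ∂π_E/∂q_E = 0: 33 - 8q_E - 4(q_S + q_B) = 0.
Summing all 3 equations gives 125 − 16Q = 0, hence Q = 125/16.
Back-substituting: q_S = (32 − 125/4)/4 = 3/16, q_B = (60 − 125/4)/4 = 115/16, q_E = (33 − 125/4)/4 = 7/16.
Price P = 62 - 4·(125/16) = 123/4.
Solace's profit: (123/4 - 30)·(3/16) = 9/64.

0.14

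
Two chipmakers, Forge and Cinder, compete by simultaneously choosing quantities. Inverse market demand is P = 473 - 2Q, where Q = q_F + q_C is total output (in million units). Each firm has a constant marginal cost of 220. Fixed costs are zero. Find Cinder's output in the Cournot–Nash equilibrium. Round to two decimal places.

A representative firm's profit is π_i = q_i(473 - 2Q) - 220q_i.
First-order condition (treating rivals' output as given): 253 - 4q_i - 2q_j = 0.
By symmetry each firm produces the same amount; substituting q_j = q_i yields q_i = 253/6.

42.17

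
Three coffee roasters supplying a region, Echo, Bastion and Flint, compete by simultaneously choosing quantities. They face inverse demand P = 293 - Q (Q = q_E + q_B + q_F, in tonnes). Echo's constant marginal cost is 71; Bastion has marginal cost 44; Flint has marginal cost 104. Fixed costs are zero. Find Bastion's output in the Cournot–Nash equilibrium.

Echo's profit: π_E = (293 - Q)q_E - (71q_E). Setting ∂π_E/∂q_E = 0: 222 - 2q_E - (q_B + q_F) = 0.
Bastion's profit: π_B = (293 - Q)q_B - (44q_B). Setting ∂π_B/∂q_B = 0: 249 - 2q_B - (q_E + q_F) = 0.
Flint's first-order condition: 189 - 2q_F - (q_E + q_B) = 0.
Adding the 3 conditions: 660 − 2Q − 2Q = 0, i.e. Q = 165.
Back-substituting: q_E = (222 − 165) = 57, q_B = (249 − 165) = 84, q_F = (189 − 165) = 24.

84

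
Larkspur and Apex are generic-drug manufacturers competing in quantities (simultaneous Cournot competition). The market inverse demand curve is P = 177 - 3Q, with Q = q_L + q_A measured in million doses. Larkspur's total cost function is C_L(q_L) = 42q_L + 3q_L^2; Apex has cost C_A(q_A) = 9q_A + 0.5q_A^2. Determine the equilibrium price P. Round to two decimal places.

Larkspur's profit: π_L = (177 - 3Q)q_L - (42q_L + 3q_L²). Setting ∂π_L/∂q_L = 0: 135 - 12q_L - 3(q_A) = 0.
Apex's first-order condition: 168 - 7q_A - 3(q_L) = 0.
Best responses: q_L = (135 - 3q_A)/12, q_A = (168 - 3q_L)/7.
Solving the pair: q_L = 147/25, q_A = 537/25.
Total output Q = 684/25, so price P = 177 - 3·(684/25) = 94.9200.

94.92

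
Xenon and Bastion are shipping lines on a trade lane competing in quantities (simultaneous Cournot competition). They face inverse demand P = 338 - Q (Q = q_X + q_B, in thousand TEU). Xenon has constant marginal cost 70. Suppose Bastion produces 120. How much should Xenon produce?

74

With the rival's output fixed at 120, Xenon's profit is π_X = (338 - 120 - q_X)q_X - (70q_X) = (218 - q_X)q_X - (70q_X).
∂π_X/∂q_X = 148 - 2q_X = 0, so q_X = 74.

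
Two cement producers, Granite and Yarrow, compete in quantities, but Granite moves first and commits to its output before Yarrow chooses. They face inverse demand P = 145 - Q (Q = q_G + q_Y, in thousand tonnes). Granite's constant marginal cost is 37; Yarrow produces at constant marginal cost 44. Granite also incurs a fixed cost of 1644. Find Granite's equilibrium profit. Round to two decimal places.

9.13

The follower Yarrow best-responds to any q_G: π_Y = (145 - Q)q_Y - 44q_Y.
∂π_Y/∂q_Y = 101 - q_G - 2q_Y = 0 gives the reaction function q_Y = (101 - q_G)/2.
The leader anticipates this reaction. Substituting into P = 145 - Q gives P = 189/2 - (1/2)q_G, so π_G = (189/2 - (1/2)q_G)q_G - 37q_G.
Leader FOC: 115/2 - q_G = 0, so q_G = 115/2.
Then q_Y = (101 - 115/2)/2 = 87/4.
Price P = 145 - 317/4 = 263/4.
Granite's profit: (263/4 - 37)·(115/2) - 1644 = 73/8.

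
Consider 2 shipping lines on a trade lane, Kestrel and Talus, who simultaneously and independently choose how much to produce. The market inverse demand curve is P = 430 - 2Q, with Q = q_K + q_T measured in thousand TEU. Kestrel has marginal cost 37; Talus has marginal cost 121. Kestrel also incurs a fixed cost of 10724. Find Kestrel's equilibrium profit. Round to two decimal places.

Kestrel's profit: π_K = (430 - 2Q)q_K - (37q_K). Setting ∂π_K/∂q_K = 0: 393 - 4q_K - 2(q_T) = 0.
Talus's profit: π_T = (430 - 2Q)q_T - (121q_T). Setting ∂π_T/∂q_T = 0: 309 - 4q_T - 2(q_K) = 0.
So q_K = (393 - 2q_T)/4 and q_T = (309 - 2q_K)/4.
Solving the pair: q_K = 159/2, q_T = 75/2.
Price P = 430 - 2·117 = 196.
Kestrel's profit: (196 - 37)·(159/2) - 10724 = 1916.5000.

1916.50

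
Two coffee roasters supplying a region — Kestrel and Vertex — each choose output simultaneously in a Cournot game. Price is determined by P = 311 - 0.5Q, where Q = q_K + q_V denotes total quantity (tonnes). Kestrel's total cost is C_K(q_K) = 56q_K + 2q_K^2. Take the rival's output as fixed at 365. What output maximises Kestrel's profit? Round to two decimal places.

With the rival's output fixed at 365, Kestrel's profit is π_K = (311 - (1/2)·365 - (1/2)q_K)q_K - (56q_K + 2q_K²) = (257/2 - (1/2)q_K)q_K - (56q_K + 2q_K²).
∂π_K/∂q_K = 145/2 - 5q_K = 0, so q_K = 29/2.

14.50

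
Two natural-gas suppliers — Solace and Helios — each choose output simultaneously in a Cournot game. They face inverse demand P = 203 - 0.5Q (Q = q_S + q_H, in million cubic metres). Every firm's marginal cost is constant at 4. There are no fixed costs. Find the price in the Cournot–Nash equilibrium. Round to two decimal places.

70.33

Each firm earns π_i = (203 - 0.5Q)q_i - 4q_i.
First-order condition (treating rivals' output as given): 199 - q_i - (1/2)q_j = 0.
By symmetry each firm produces the same amount; substituting q_j = q_i yields q_i = 199/(3/2) = 398/3.
Total output Q = 796/3, so price P = 203 - (1/2)·(796/3) = 211/3.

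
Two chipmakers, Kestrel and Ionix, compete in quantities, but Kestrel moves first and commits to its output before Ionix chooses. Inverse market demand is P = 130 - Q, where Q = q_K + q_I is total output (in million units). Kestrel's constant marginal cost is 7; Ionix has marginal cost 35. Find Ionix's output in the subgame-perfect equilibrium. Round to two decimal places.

9.75

The follower Ionix best-responds to any q_K: π_I = (130 - Q)q_I - 35q_I.
∂π_I/∂q_I = 95 - q_K - 2q_I = 0 gives the reaction function q_I = (95 - q_K)/2.
Kestrel substitutes q_I(q_K) into its own profit: π_K = q_K(130 - q_K - (95 - q_K)/2) - 7q_K = (165/2 - (1/2)q_K)q_K - 7q_K.
Leader FOC: 151/2 - q_K = 0, so q_K = 151/2.
Then q_I = (95 - 151/2)/2 = 39/4.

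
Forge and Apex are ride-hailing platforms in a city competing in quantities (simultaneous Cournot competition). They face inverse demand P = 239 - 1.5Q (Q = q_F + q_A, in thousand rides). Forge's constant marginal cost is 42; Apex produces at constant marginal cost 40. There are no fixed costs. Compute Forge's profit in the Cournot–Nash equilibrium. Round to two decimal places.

Forge's profit: π_F = (239 - 1.5Q)q_F - (42q_F). Setting ∂π_F/∂q_F = 0: 197 - 3q_F - (3/2)(q_A) = 0.
Apex's first-order condition: 199 - 3q_A - (3/2)(q_F) = 0.
Rearranging gives the reaction functions q_F = (197 - (3/2)q_A)/3 and q_A = (199 - (3/2)q_F)/3.
Substituting one into the other gives q_F = 130/3 and q_A = 134/3.
Price P = 239 - (3/2)·88 = 107.
Forge's profit: (107 - 42)·(130/3) = 2816.6667.

2816.67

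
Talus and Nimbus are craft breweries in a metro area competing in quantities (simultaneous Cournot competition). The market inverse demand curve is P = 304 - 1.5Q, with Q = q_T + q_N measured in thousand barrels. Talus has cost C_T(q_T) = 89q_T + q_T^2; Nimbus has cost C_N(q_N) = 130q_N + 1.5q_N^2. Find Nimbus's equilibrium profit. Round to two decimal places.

1167.79

Talus's profit: π_T = (304 - 1.5Q)q_T - (89q_T + q_T²). Setting ∂π_T/∂q_T = 0: 215 - 5q_T - (3/2)(q_N) = 0.
Nimbus's profit: π_N = (304 - 1.5Q)q_N - (130q_N + (3/2)q_N²). Setting ∂π_N/∂q_N = 0: 174 - 6q_N - (3/2)(q_T) = 0.
Best responses: q_T = (215 - (3/2)q_N)/5, q_N = (174 - (3/2)q_T)/6.
Substituting one into the other gives q_T = 1372/37 and q_N = 730/37.
Price P = 304 - (3/2)·56.8108 = 218.7838.
Nimbus's profit: 218.7838·(730/37) - 130·(730/37) - (3/2)(730/37)² = 1167.7867.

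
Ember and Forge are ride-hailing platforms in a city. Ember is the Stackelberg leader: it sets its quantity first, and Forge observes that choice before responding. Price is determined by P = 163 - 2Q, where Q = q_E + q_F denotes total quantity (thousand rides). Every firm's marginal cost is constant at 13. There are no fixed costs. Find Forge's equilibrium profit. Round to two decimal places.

703.13

The follower Forge best-responds to any q_E: π_F = (163 - 2Q)q_F - 13q_F.
Setting the follower's marginal profit to zero, 150 - 2q_E - 4q_F = 0, i.e. q_F = (150 - 2q_E)/4.
The leader anticipates this reaction. Substituting into P = 163 - 2Q gives P = 88 - q_E, so π_E = (88 - q_E)q_E - 13q_E.
Maximising: ∂π_E/∂q_E = 75 - 2q_E = 0, giving q_E = 75/2.
Then q_F = (150 - 2·(75/2))/4 = 75/4.
Price P = 163 - 2·(225/4) = 101/2.
Forge's profit: (101/2 - 13)·(75/4) = 703.1250.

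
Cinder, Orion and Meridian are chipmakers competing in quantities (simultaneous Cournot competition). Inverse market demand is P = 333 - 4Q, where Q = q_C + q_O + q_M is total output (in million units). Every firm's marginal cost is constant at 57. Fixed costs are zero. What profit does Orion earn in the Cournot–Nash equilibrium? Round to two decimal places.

1190.25

Each firm earns π_i = (333 - 4Q)q_i - 57q_i.
First-order condition (treating rivals' output as given): 276 - 8q_i - 4·Σ_{j≠i} q_j = 0.
With identical firms every q_j equals q_i, so Σ_{j≠i} q_j = 2q_i and 276 = 16q_i, giving q_i = 69/4.
Price P = 333 - 4·(207/4) = 126.
Orion's profit: (126 - 57)·(69/4) = 1190.2500.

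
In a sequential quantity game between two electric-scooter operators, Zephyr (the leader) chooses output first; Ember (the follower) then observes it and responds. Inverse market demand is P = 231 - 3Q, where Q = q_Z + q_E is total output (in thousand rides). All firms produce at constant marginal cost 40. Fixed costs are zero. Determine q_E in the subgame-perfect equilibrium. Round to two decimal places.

15.92

The follower Ember best-responds to any q_Z: π_E = (231 - 3Q)q_E - 40q_E.
Follower FOC: 191 - 3q_Z - 6q_E = 0, so q_E(q_Z) = (191 - 3q_Z)/6.
Zephyr substitutes q_E(q_Z) into its own profit: π_Z = q_Z(231 - 3q_Z - (191 - 3q_Z)/2) - 40q_Z = (271/2 - (3/2)q_Z)q_Z - 40q_Z.
Leader FOC: 191/2 - 3q_Z = 0, so q_Z = 191/6.
Then q_E = (191 - 3·(191/6))/6 = 191/12.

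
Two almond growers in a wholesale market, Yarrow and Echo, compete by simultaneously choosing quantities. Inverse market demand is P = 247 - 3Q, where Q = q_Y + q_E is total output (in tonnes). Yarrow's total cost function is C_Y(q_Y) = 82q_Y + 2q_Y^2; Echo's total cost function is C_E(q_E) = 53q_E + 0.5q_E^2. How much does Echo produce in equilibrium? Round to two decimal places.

Yarrow's profit: π_Y = (247 - 3Q)q_Y - (82q_Y + 2q_Y²). Setting ∂π_Y/∂q_Y = 0: 165 - 10q_Y - 3(q_E) = 0.
Echo's profit: π_E = (247 - 3Q)q_E - (53q_E + (1/2)q_E²). Setting ∂π_E/∂q_E = 0: 194 - 7q_E - 3(q_Y) = 0.
Best responses: q_Y = (165 - 3q_E)/10, q_E = (194 - 3q_Y)/7.
Substituting one into the other gives q_Y = 573/61 and q_E = 1445/61.

23.69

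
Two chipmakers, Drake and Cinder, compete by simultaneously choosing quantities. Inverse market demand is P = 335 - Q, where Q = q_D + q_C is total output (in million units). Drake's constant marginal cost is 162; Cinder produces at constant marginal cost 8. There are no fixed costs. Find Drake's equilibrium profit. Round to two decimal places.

40.11

Drake's profit: π_D = (335 - Q)q_D - (162q_D). Setting ∂π_D/∂q_D = 0: 173 - 2q_D - (q_C) = 0.
Cinder's profit: π_C = (335 - Q)q_C - (8q_C). Setting ∂π_C/∂q_C = 0: 327 - 2q_C - (q_D) = 0.
So q_D = (173 - q_C)/2 and q_C = (327 - q_D)/2.
Substituting one into the other gives q_D = 19/3 and q_C = 481/3.
Price P = 335 - 500/3 = 505/3.
Drake's profit: (505/3 - 162)·(19/3) = 361/9.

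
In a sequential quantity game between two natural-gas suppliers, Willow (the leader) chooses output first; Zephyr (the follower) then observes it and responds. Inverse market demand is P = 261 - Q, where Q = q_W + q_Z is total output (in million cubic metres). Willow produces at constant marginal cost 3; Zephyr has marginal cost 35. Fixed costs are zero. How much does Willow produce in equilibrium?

145

The follower Zephyr best-responds to any q_W: π_Z = (261 - Q)q_Z - 35q_Z.
Setting the follower's marginal profit to zero, 226 - q_W - 2q_Z = 0, i.e. q_Z = (226 - q_W)/2.
The leader anticipates this reaction. Substituting into P = 261 - Q gives P = 148 - (1/2)q_W, so π_W = (148 - (1/2)q_W)q_W - 3q_W.
Leader FOC: 145 - q_W = 0, so q_W = 145.
Then q_Z = (226 - 145)/2 = 81/2.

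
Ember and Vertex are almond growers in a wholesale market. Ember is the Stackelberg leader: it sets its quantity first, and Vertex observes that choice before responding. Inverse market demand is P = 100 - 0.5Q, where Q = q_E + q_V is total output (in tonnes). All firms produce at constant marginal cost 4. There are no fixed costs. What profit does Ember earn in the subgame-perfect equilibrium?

2304

The follower Vertex best-responds to any q_E: π_V = (100 - 0.5Q)q_V - 4q_V.
Follower FOC: 96 - (1/2)q_E - q_V = 0, so q_V(q_E) = (96 - (1/2)q_E).
The leader anticipates this reaction. Substituting into P = 100 - 0.5Q gives P = 52 - (1/4)q_E, so π_E = (52 - (1/4)q_E)q_E - 4q_E.
Maximising: ∂π_E/∂q_E = 48 - (1/2)q_E = 0, giving q_E = 96.
Then q_V = (96 - (1/2)·96) = 48.
Price P = 100 - (1/2)·144 = 28.
Ember's profit: (28 - 4)·96 = 2304.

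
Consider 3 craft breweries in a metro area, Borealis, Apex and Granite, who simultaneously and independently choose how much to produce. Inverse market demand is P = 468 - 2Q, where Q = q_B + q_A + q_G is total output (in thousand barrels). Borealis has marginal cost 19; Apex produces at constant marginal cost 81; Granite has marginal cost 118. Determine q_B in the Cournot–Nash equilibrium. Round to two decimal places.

Borealis's profit: π_B = (468 - 2Q)q_B - (19q_B). Setting ∂π_B/∂q_B = 0: 449 - 4q_B - 2(q_A + q_G) = 0.
Apex's profit: π_A = (468 - 2Q)q_A - (81q_A). Setting ∂π_A/∂q_A = 0: 387 - 4q_A - 2(q_B + q_G) = 0.
Granite's profit: π_G = (468 - 2Q)q_G - (118q_G). Setting ∂π_G/∂q_G = 0: 350 - 4q_G - 2(q_B + q_A) = 0.
Summing all 3 equations gives 1186 − 8Q = 0, hence Q = 593/4.
Back-substituting: q_B = (449 − 593/2)/2 = 305/4, q_A = (387 − 593/2)/2 = 181/4, q_G = (350 − 593/2)/2 = 107/4.

76.25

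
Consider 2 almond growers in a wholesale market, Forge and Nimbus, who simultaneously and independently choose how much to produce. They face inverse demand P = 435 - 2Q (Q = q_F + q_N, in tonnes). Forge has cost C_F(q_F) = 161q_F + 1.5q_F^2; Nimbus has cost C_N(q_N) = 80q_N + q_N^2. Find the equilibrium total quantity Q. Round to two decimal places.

75.55

Forge's profit: π_F = (435 - 2Q)q_F - (161q_F + (3/2)q_F²). Setting ∂π_F/∂q_F = 0: 274 - 7q_F - 2(q_N) = 0.
Nimbus's first-order condition: 355 - 6q_N - 2(q_F) = 0.
Best responses: q_F = (274 - 2q_N)/7, q_N = (355 - 2q_F)/6.
Solving the pair: q_F = 467/19, q_N = 1937/38.
Total output Q = 467/19 + 1937/38 = 75.5526.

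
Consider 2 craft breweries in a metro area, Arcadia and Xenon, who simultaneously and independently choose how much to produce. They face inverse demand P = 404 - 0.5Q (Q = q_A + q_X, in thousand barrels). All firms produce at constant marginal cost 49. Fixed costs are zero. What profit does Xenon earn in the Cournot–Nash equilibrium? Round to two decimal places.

Each firm earns π_i = (404 - 0.5Q)q_i - 49q_i.
Setting ∂π_i/∂q_i = 0 with rivals' quantities fixed: 355 - q_i - (1/2)q_j = 0.
By symmetry each firm produces the same amount; substituting q_j = q_i yields q_i = 355/(3/2) = 710/3.
Price P = 404 - (1/2)·(1420/3) = 502/3.
Xenon's profit: (502/3 - 49)·(710/3) = 28005.5556.

28005.56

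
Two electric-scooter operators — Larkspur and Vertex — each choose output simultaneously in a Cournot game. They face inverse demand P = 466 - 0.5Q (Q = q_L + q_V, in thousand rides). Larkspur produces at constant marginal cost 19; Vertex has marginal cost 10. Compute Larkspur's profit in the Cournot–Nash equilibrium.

42632

Larkspur's profit: π_L = (466 - 0.5Q)q_L - (19q_L). Setting ∂π_L/∂q_L = 0: 447 - q_L - (1/2)(q_V) = 0.
Vertex's profit: π_V = (466 - 0.5Q)q_V - (10q_V). Setting ∂π_V/∂q_V = 0: 456 - q_V - (1/2)(q_L) = 0.
So q_L = (447 - (1/2)q_V) and q_V = (456 - (1/2)q_L).
Substituting one into the other gives q_L = 292 and q_V = 310.
Price P = 466 - (1/2)·602 = 165.
Larkspur's profit: (165 - 19)·292 = 42632.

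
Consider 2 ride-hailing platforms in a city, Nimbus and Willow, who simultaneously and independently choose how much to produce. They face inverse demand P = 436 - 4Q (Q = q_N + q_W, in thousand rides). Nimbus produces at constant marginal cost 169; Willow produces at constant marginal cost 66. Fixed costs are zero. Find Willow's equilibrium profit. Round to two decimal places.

6214.69

Nimbus's profit: π_N = (436 - 4Q)q_N - (169q_N). Setting ∂π_N/∂q_N = 0: 267 - 8q_N - 4(q_W) = 0.
Willow's profit: π_W = (436 - 4Q)q_W - (66q_W). Setting ∂π_W/∂q_W = 0: 370 - 8q_W - 4(q_N) = 0.
Rearranging gives the reaction functions q_N = (267 - 4q_W)/8 and q_W = (370 - 4q_N)/8.
Substituting one into the other gives q_N = 41/3 and q_W = 473/12.
Price P = 436 - 4·(637/12) = 671/3.
Willow's profit: (671/3 - 66)·(473/12) = 6214.6944.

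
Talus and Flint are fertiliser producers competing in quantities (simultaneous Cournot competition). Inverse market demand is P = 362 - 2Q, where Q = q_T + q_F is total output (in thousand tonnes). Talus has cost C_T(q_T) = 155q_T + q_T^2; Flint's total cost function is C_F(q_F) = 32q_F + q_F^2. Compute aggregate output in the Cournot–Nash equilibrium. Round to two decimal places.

67.13

Talus's profit: π_T = (362 - 2Q)q_T - (155q_T + q_T²). Setting ∂π_T/∂q_T = 0: 207 - 6q_T - 2(q_F) = 0.
Flint's first-order condition: 330 - 6q_F - 2(q_T) = 0.
Rearranging gives the reaction functions q_T = (207 - 2q_F)/6 and q_F = (330 - 2q_T)/6.
Solving the pair: q_T = 291/16, q_F = 783/16.
Total output Q = 291/16 + 783/16 = 537/8.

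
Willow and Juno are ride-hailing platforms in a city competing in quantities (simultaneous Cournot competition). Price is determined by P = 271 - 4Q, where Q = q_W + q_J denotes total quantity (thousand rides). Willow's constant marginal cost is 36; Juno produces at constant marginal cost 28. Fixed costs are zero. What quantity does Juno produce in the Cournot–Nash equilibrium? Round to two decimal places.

Willow's profit: π_W = (271 - 4Q)q_W - (36q_W). Setting ∂π_W/∂q_W = 0: 235 - 8q_W - 4(q_J) = 0.
Juno's first-order condition: 243 - 8q_J - 4(q_W) = 0.
Rearranging gives the reaction functions q_W = (235 - 4q_J)/8 and q_J = (243 - 4q_W)/8.
Substituting one into the other gives q_W = 227/12 and q_J = 251/12.

20.92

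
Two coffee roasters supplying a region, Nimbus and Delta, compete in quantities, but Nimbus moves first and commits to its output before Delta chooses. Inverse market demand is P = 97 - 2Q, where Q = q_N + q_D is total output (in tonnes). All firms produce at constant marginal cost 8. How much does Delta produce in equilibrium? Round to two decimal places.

11.13

The follower Delta best-responds to any q_N: π_D = (97 - 2Q)q_D - 8q_D.
∂π_D/∂q_D = 89 - 2q_N - 4q_D = 0 gives the reaction function q_D = (89 - 2q_N)/4.
The leader anticipates this reaction. Substituting into P = 97 - 2Q gives P = 105/2 - q_N, so π_N = (105/2 - q_N)q_N - 8q_N.
Maximising: ∂π_N/∂q_N = 89/2 - 2q_N = 0, giving q_N = 89/4.
Then q_D = (89 - 2·(89/4))/4 = 89/8.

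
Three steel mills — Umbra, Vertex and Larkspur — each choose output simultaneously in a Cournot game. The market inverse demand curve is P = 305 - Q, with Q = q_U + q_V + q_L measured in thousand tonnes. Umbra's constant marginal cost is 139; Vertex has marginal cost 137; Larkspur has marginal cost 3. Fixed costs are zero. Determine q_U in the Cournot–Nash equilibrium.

7

Umbra's profit: π_U = (305 - Q)q_U - (139q_U). Setting ∂π_U/∂q_U = 0: 166 - 2q_U - (q_V + q_L) = 0.
Vertex's profit: π_V = (305 - Q)q_V - (137q_V). Setting ∂π_V/∂q_V = 0: 168 - 2q_V - (q_U + q_L) = 0.
Larkspur's profit: π_L = (305 - Q)q_L - (3q_L). Setting ∂π_L/∂q_L = 0: 302 - 2q_L - (q_U + q_V) = 0.
Adding the 3 first-order conditions: 636 − 4Q = 0, so Q = 159.
Back-substituting: q_U = (166 − 159) = 7, q_V = (168 − 159) = 9, q_L = (302 − 159) = 143.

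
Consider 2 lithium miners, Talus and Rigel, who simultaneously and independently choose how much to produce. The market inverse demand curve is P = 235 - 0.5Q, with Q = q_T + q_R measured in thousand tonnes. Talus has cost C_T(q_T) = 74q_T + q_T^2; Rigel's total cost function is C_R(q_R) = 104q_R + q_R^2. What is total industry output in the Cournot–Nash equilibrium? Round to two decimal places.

Talus's profit: π_T = (235 - 0.5Q)q_T - (74q_T + q_T²). Setting ∂π_T/∂q_T = 0: 161 - 3q_T - (1/2)(q_R) = 0.
Rigel's first-order condition: 131 - 3q_R - (1/2)(q_T) = 0.
So q_T = (161 - (1/2)q_R)/3 and q_R = (131 - (1/2)q_T)/3.
Substituting one into the other gives q_T = 334/7 and q_R = 250/7.
Total output Q = 334/7 + 250/7 = 584/7.

83.43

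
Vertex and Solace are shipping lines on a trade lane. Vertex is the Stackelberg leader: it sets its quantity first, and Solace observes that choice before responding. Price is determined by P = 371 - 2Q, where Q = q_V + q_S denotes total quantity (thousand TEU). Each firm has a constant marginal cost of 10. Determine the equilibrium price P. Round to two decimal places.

100.25

The follower Solace best-responds to any q_V: π_S = (371 - 2Q)q_S - 10q_S.
Setting the follower's marginal profit to zero, 361 - 2q_V - 4q_S = 0, i.e. q_S = (361 - 2q_V)/4.
Vertex substitutes q_S(q_V) into its own profit: π_V = q_V(371 - 2q_V - (361 - 2q_V)/2) - 10q_V = (381/2 - q_V)q_V - 10q_V.
Maximising: ∂π_V/∂q_V = 361/2 - 2q_V = 0, giving q_V = 361/4.
Then q_S = (361 - 2·(361/4))/4 = 361/8.
Total output Q = 1083/8, so price P = 371 - 2·(1083/8) = 401/4.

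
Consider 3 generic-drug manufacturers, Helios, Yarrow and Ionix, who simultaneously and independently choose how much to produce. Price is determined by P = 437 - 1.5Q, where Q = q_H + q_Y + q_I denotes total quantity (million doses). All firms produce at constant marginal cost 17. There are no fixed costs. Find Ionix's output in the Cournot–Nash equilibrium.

Each firm earns π_i = (437 - 1.5Q)q_i - 17q_i.
Setting ∂π_i/∂q_i = 0 with rivals' quantities fixed: 420 - 3q_i - (3/2)·Σ_{j≠i} q_j = 0.
With identical firms every q_j equals q_i, so Σ_{j≠i} q_j = 2q_i and 420 = 6q_i, giving q_i = 70.

70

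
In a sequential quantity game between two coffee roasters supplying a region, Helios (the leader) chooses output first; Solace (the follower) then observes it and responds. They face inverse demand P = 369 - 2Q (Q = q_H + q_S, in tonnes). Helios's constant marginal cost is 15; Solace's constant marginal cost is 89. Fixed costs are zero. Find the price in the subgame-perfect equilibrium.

Solve by backward induction. Given q_H, the follower Solace maximises π_S = (369 - 2q_H - 2q_S)q_S - 89q_S.
Follower FOC: 280 - 2q_H - 4q_S = 0, so q_S(q_H) = (280 - 2q_H)/4.
Helios substitutes q_S(q_H) into its own profit: π_H = q_H(369 - 2q_H - (280 - 2q_H)/2) - 15q_H = (229 - q_H)q_H - 15q_H.
Leader FOC: 214 - 2q_H = 0, so q_H = 107.
Then q_S = (280 - 2·107)/4 = 33/2.
Total output Q = 247/2, so price P = 369 - 2·(247/2) = 122.

122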